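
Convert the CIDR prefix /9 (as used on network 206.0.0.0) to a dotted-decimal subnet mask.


/9 means 9 network bits, 23 host bits
Binary: 11111111100000000000000000000000
Mask: 255.128.0.0


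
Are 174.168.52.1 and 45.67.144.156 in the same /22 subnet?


Mask: 255.255.252.0
174.168.52.1 AND mask = 174.168.52.0
45.67.144.156 AND mask = 45.67.144.0
No, different subnets (174.168.52.0 vs 45.67.144.0)


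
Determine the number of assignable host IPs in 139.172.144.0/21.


Host bits = 32 - 21 = 11
Total addresses = 2^11 = 2048
Usable = total - 2 (network and broadcast)
Usable hosts: 2046


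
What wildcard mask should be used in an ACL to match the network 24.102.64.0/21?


Subnet mask: 255.255.248.0
Wildcard = 255.255.255.255 - subnet mask
255 - 255 = 0
255 - 255 = 0
255 - 248 = 7
255 - 0 = 255
Wildcard: 0.0.7.255


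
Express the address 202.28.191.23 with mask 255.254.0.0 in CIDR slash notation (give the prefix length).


Binary: 11111111.11111110.00000000.00000000
Count leading 1s
Prefix: /15


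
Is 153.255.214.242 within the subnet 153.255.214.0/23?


Subnet network: 153.255.214.0
Test IP AND mask: 153.255.214.0
Yes, 153.255.214.242 is in 153.255.214.0/23


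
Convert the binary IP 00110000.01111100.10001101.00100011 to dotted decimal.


00110000 = 48
01111100 = 124
10001101 = 141
00100011 = 35
IP: 48.124.141.35


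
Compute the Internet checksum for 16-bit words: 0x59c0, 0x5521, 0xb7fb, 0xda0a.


Sum all words (with carry folding):
+ 0x59c0 = 0x59c0
+ 0x5521 = 0xaee1
+ 0xb7fb = 0x66dd
+ 0xda0a = 0x40e8
One's complement: ~0x40e8
Checksum = 0xbf17


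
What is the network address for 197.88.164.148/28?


IP:   11000101.01011000.10100100.10010100
Mask: 11111111.11111111.11111111.11110000
AND operation:
Net:  11000101.01011000.10100100.10010000
Network: 197.88.164.144/28


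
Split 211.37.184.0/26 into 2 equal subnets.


New prefix = 26 + 1 = 27
Each subnet has 32 addresses
  211.37.184.0/27
  211.37.184.32/27
Subnets: 211.37.184.0/27, 211.37.184.32/27


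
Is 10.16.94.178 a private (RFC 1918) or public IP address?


RFC 1918 private ranges:
  10.0.0.0/8 (10.0.0.0 - 10.255.255.255)
  172.16.0.0/12 (172.16.0.0 - 172.31.255.255)
  192.168.0.0/16 (192.168.0.0 - 192.168.255.255)
Private (in 10.0.0.0/8)


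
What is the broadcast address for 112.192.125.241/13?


Network: 112.192.0.0/13
Host bits = 19
Set all host bits to 1:
Broadcast: 112.199.255.255


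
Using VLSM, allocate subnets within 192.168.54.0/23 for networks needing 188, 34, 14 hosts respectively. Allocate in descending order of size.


188 hosts -> /24 (254 usable): 192.168.54.0/24
34 hosts -> /26 (62 usable): 192.168.55.0/26
14 hosts -> /28 (14 usable): 192.168.55.64/28
Allocation: 192.168.54.0/24 (188 hosts, 254 usable); 192.168.55.0/26 (34 hosts, 62 usable); 192.168.55.64/28 (14 hosts, 14 usable)


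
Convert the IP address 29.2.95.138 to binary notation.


29 = 00011101
2 = 00000010
95 = 01011111
138 = 10001010
Binary: 00011101.00000010.01011111.10001010


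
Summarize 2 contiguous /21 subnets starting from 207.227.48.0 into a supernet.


Original prefix: /21
Number of subnets: 2 = 2^1
New prefix = 21 - 1 = 20
Supernet: 207.227.48.0/20


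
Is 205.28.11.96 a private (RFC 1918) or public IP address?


RFC 1918 private ranges:
  10.0.0.0/8 (10.0.0.0 - 10.255.255.255)
  172.16.0.0/12 (172.16.0.0 - 172.31.255.255)
  192.168.0.0/16 (192.168.0.0 - 192.168.255.255)
Public (not in any RFC 1918 range)


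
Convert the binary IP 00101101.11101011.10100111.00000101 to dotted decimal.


00101101 = 45
11101011 = 235
10100111 = 167
00000101 = 5
IP: 45.235.167.5


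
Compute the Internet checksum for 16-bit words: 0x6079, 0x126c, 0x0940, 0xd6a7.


Sum all words (with carry folding):
+ 0x6079 = 0x6079
+ 0x126c = 0x72e5
+ 0x0940 = 0x7c25
+ 0xd6a7 = 0x52cd
One's complement: ~0x52cd
Checksum = 0xad32


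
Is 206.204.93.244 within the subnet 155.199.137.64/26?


Subnet network: 155.199.137.64
Test IP AND mask: 206.204.93.192
No, 206.204.93.244 is not in 155.199.137.64/26


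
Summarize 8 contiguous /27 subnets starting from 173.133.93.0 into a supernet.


Original prefix: /27
Number of subnets: 8 = 2^3
New prefix = 27 - 3 = 24
Supernet: 173.133.93.0/24


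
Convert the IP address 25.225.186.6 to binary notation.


25 = 00011001
225 = 11100001
186 = 10111010
6 = 00000110
Binary: 00011001.11100001.10111010.00000110


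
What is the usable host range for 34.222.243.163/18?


Network: 34.222.192.0
Broadcast: 34.222.255.255
First usable = network + 1
Last usable = broadcast - 1
Range: 34.222.192.1 to 34.222.255.254


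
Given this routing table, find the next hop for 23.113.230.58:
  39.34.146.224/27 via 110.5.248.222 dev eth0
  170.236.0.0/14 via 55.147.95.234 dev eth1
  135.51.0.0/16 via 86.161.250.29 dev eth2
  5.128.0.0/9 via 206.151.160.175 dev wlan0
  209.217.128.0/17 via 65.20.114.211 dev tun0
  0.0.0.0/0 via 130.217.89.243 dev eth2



Longest prefix match for 23.113.230.58:
  /27 39.34.146.224: no
  /14 170.236.0.0: no
  /16 135.51.0.0: no
  /9 5.128.0.0: no
  /17 209.217.128.0: no
  /0 0.0.0.0: MATCH
Selected: next-hop 130.217.89.243 via eth2 (matched /0)


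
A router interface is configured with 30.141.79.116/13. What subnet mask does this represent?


/13 means 13 network bits, 19 host bits
Binary: 11111111111110000000000000000000
Mask: 255.248.0.0


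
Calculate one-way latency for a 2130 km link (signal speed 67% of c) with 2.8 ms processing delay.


Speed = 0.67 * 3e5 km/s = 201000 km/s
Propagation delay = 2130 / 201000 = 0.0106 s = 10.597 ms
Processing delay = 2.8 ms
Total one-way latency = 13.397 ms


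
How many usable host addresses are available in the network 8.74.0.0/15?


Host bits = 32 - 15 = 17
Total addresses = 2^17 = 131072
Usable = total - 2 (network and broadcast)
Usable hosts: 131070


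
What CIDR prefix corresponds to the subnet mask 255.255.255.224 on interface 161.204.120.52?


Binary: 11111111.11111111.11111111.11100000
Count leading 1s
Prefix: /27


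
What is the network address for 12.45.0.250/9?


IP:   00001100.00101101.00000000.11111010
Mask: 11111111.10000000.00000000.00000000
AND operation:
Net:  00001100.00000000.00000000.00000000
Network: 12.0.0.0/9


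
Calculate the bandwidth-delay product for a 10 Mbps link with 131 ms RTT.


BDP = bandwidth * RTT
= 10 Mbps * 131 ms
= 10 * 1e6 * 131 / 1000 bits
= 1310000 bits
= 163750 bytes
= 159.9121 KB
BDP = 1310000 bits (163750 bytes)


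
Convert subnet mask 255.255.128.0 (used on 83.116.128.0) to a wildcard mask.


Subnet mask: 255.255.128.0
Wildcard = 255.255.255.255 - subnet mask
255 - 255 = 0
255 - 255 = 0
255 - 128 = 127
255 - 0 = 255
Wildcard: 0.0.127.255


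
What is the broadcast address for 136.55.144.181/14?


Network: 136.52.0.0/14
Host bits = 18
Set all host bits to 1:
Broadcast: 136.55.255.255


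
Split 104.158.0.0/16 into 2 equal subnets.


New prefix = 16 + 1 = 17
Each subnet has 32768 addresses
  104.158.0.0/17
  104.158.128.0/17
Subnets: 104.158.0.0/17, 104.158.128.0/17


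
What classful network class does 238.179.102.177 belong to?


First octet: 238
Binary: 11101110
1110xxxx -> Class D (224-239)
Class D (multicast), default mask N/A


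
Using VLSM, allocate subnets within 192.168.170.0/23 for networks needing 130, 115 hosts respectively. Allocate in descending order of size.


130 hosts -> /24 (254 usable): 192.168.170.0/24
115 hosts -> /25 (126 usable): 192.168.171.0/25
Allocation: 192.168.170.0/24 (130 hosts, 254 usable); 192.168.171.0/25 (115 hosts, 126 usable)


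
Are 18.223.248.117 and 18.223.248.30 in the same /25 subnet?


Mask: 255.255.255.128
18.223.248.117 AND mask = 18.223.248.0
18.223.248.30 AND mask = 18.223.248.0
Yes, same subnet (18.223.248.0)


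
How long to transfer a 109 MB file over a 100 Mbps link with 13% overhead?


Effective throughput = 100 * (1 - 13/100) = 87 Mbps
File size in Mb = 109 * 8 = 872 Mb
Time = 872 / 87
Time = 10.023 seconds


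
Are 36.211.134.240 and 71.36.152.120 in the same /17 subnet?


Mask: 255.255.128.0
36.211.134.240 AND mask = 36.211.128.0
71.36.152.120 AND mask = 71.36.128.0
No, different subnets (36.211.128.0 vs 71.36.128.0)


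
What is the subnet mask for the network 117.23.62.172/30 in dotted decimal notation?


/30 means 30 network bits, 2 host bits
Binary: 11111111111111111111111111111100
Mask: 255.255.255.252


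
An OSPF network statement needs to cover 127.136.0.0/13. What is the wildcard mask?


Subnet mask: 255.248.0.0
Wildcard = 255.255.255.255 - subnet mask
255 - 255 = 0
255 - 248 = 7
255 - 0 = 255
255 - 0 = 255
Wildcard: 0.7.255.255


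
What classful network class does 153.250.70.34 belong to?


First octet: 153
Binary: 10011001
10xxxxxx -> Class B (128-191)
Class B, default mask 255.255.0.0 (/16)


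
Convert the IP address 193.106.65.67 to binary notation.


193 = 11000001
106 = 01101010
65 = 01000001
67 = 01000011
Binary: 11000001.01101010.01000001.01000011


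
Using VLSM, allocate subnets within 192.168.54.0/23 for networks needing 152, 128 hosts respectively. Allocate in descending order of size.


152 hosts -> /24 (254 usable): 192.168.54.0/24
128 hosts -> /24 (254 usable): 192.168.55.0/24
Allocation: 192.168.54.0/24 (152 hosts, 254 usable); 192.168.55.0/24 (128 hosts, 254 usable)


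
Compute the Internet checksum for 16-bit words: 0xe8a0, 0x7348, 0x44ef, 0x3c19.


Sum all words (with carry folding):
+ 0xe8a0 = 0xe8a0
+ 0x7348 = 0x5be9
+ 0x44ef = 0xa0d8
+ 0x3c19 = 0xdcf1
One's complement: ~0xdcf1
Checksum = 0x230e


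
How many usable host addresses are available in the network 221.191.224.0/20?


Host bits = 32 - 20 = 12
Total addresses = 2^12 = 4096
Usable = total - 2 (network and broadcast)
Usable hosts: 4094


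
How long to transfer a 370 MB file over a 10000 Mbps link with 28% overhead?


Effective throughput = 10000 * (1 - 28/100) = 7200 Mbps
File size in Mb = 370 * 8 = 2960 Mb
Time = 2960 / 7200
Time = 0.4111 seconds


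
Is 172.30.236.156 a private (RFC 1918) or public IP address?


RFC 1918 private ranges:
  10.0.0.0/8 (10.0.0.0 - 10.255.255.255)
  172.16.0.0/12 (172.16.0.0 - 172.31.255.255)
  192.168.0.0/16 (192.168.0.0 - 192.168.255.255)
Private (in 172.16.0.0/12)


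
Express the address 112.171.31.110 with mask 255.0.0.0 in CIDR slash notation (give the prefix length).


Binary: 11111111.00000000.00000000.00000000
Count leading 1s
Prefix: /8


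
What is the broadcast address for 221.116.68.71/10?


Network: 221.64.0.0/10
Host bits = 22
Set all host bits to 1:
Broadcast: 221.127.255.255


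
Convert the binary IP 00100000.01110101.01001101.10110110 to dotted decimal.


00100000 = 32
01110101 = 117
01001101 = 77
10110110 = 182
IP: 32.117.77.182


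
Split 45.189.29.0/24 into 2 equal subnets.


New prefix = 24 + 1 = 25
Each subnet has 128 addresses
  45.189.29.0/25
  45.189.29.128/25
Subnets: 45.189.29.0/25, 45.189.29.128/25


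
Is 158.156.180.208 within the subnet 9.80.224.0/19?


Subnet network: 9.80.224.0
Test IP AND mask: 158.156.160.0
No, 158.156.180.208 is not in 9.80.224.0/19


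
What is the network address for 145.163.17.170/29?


IP:   10010001.10100011.00010001.10101010
Mask: 11111111.11111111.11111111.11111000
AND operation:
Net:  10010001.10100011.00010001.10101000
Network: 145.163.17.168/29


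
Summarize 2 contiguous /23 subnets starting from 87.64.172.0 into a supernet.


Original prefix: /23
Number of subnets: 2 = 2^1
New prefix = 23 - 1 = 22
Supernet: 87.64.172.0/22


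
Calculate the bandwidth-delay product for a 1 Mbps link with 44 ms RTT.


BDP = bandwidth * RTT
= 1 Mbps * 44 ms
= 1 * 1e6 * 44 / 1000 bits
= 44000 bits
= 5500 bytes
= 5.3711 KB
BDP = 44000 bits (5500 bytes)


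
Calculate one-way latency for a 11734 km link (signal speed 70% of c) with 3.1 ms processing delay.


Speed = 0.7 * 3e5 km/s = 210000 km/s
Propagation delay = 11734 / 210000 = 0.0559 s = 55.8762 ms
Processing delay = 3.1 ms
Total one-way latency = 58.9762 ms


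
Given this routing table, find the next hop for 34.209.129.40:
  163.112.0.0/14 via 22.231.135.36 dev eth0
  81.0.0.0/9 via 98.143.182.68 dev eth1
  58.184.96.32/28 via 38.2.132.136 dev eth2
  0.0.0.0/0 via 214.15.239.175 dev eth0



Longest prefix match for 34.209.129.40:
  /14 163.112.0.0: no
  /9 81.0.0.0: no
  /28 58.184.96.32: no
  /0 0.0.0.0: MATCH
Selected: next-hop 214.15.239.175 via eth0 (matched /0)


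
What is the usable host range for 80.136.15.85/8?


Network: 80.0.0.0
Broadcast: 80.255.255.255
First usable = network + 1
Last usable = broadcast - 1
Range: 80.0.0.1 to 80.255.255.254


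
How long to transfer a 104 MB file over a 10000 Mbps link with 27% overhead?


Effective throughput = 10000 * (1 - 27/100) = 7300 Mbps
File size in Mb = 104 * 8 = 832 Mb
Time = 832 / 7300
Time = 0.114 seconds


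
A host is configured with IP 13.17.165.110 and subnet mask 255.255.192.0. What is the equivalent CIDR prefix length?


Binary: 11111111.11111111.11000000.00000000
Count leading 1s
Prefix: /18


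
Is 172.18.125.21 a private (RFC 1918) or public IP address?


RFC 1918 private ranges:
  10.0.0.0/8 (10.0.0.0 - 10.255.255.255)
  172.16.0.0/12 (172.16.0.0 - 172.31.255.255)
  192.168.0.0/16 (192.168.0.0 - 192.168.255.255)
Private (in 172.16.0.0/12)


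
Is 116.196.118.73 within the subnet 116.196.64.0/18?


Subnet network: 116.196.64.0
Test IP AND mask: 116.196.64.0
Yes, 116.196.118.73 is in 116.196.64.0/18


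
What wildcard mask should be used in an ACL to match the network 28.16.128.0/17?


Subnet mask: 255.255.128.0
Wildcard = 255.255.255.255 - subnet mask
255 - 255 = 0
255 - 255 = 0
255 - 128 = 127
255 - 0 = 255
Wildcard: 0.0.127.255


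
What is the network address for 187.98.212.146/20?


IP:   10111011.01100010.11010100.10010010
Mask: 11111111.11111111.11110000.00000000
AND operation:
Net:  10111011.01100010.11010000.00000000
Network: 187.98.208.0/20


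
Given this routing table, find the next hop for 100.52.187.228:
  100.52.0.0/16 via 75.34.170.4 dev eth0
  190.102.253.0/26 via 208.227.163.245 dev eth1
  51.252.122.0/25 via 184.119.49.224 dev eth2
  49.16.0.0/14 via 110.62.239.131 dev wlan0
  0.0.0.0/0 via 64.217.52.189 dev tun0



Longest prefix match for 100.52.187.228:
  /16 100.52.0.0: MATCH
  /26 190.102.253.0: no
  /25 51.252.122.0: no
  /14 49.16.0.0: no
  /0 0.0.0.0: MATCH
Selected: next-hop 75.34.170.4 via eth0 (matched /16)


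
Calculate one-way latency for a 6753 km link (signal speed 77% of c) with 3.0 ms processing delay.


Speed = 0.77 * 3e5 km/s = 231000 km/s
Propagation delay = 6753 / 231000 = 0.0292 s = 29.2338 ms
Processing delay = 3.0 ms
Total one-way latency = 32.2338 ms


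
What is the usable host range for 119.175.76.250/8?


Network: 119.0.0.0
Broadcast: 119.255.255.255
First usable = network + 1
Last usable = broadcast - 1
Range: 119.0.0.1 to 119.255.255.254


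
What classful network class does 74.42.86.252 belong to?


First octet: 74
Binary: 01001010
0xxxxxxx -> Class A (1-126)
Class A, default mask 255.0.0.0 (/8)


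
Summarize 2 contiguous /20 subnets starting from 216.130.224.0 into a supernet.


Original prefix: /20
Number of subnets: 2 = 2^1
New prefix = 20 - 1 = 19
Supernet: 216.130.224.0/19


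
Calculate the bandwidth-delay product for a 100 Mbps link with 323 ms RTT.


BDP = bandwidth * RTT
= 100 Mbps * 323 ms
= 100 * 1e6 * 323 / 1000 bits
= 32300000 bits
= 4037500 bytes
= 3942.8711 KB
BDP = 32300000 bits (4037500 bytes)


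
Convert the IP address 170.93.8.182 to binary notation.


170 = 10101010
93 = 01011101
8 = 00001000
182 = 10110110
Binary: 10101010.01011101.00001000.10110110


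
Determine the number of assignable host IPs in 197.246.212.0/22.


Host bits = 32 - 22 = 10
Total addresses = 2^10 = 1024
Usable = total - 2 (network and broadcast)
Usable hosts: 1022


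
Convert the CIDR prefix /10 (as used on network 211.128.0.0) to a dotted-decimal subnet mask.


/10 means 10 network bits, 22 host bits
Binary: 11111111110000000000000000000000
Mask: 255.192.0.0


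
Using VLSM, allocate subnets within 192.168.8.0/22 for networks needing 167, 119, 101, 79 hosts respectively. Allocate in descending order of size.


167 hosts -> /24 (254 usable): 192.168.8.0/24
119 hosts -> /25 (126 usable): 192.168.9.0/25
101 hosts -> /25 (126 usable): 192.168.9.128/25
79 hosts -> /25 (126 usable): 192.168.10.0/25
Allocation: 192.168.8.0/24 (167 hosts, 254 usable); 192.168.9.0/25 (119 hosts, 126 usable); 192.168.9.128/25 (101 hosts, 126 usable); 192.168.10.0/25 (79 hosts, 126 usable)


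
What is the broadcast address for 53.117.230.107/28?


Network: 53.117.230.96/28
Host bits = 4
Set all host bits to 1:
Broadcast: 53.117.230.111


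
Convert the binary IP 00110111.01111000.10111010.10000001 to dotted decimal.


00110111 = 55
01111000 = 120
10111010 = 186
10000001 = 129
IP: 55.120.186.129


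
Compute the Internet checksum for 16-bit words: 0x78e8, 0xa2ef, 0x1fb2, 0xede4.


Sum all words (with carry folding):
+ 0x78e8 = 0x78e8
+ 0xa2ef = 0x1bd8
+ 0x1fb2 = 0x3b8a
+ 0xede4 = 0x296f
One's complement: ~0x296f
Checksum = 0xd690


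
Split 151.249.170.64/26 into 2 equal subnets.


New prefix = 26 + 1 = 27
Each subnet has 32 addresses
  151.249.170.64/27
  151.249.170.96/27
Subnets: 151.249.170.64/27, 151.249.170.96/27


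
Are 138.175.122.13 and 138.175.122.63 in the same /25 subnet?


Mask: 255.255.255.128
138.175.122.13 AND mask = 138.175.122.0
138.175.122.63 AND mask = 138.175.122.0
Yes, same subnet (138.175.122.0)


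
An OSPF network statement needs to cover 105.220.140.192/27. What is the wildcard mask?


Subnet mask: 255.255.255.224
Wildcard = 255.255.255.255 - subnet mask
255 - 255 = 0
255 - 255 = 0
255 - 255 = 0
255 - 224 = 31
Wildcard: 0.0.0.31


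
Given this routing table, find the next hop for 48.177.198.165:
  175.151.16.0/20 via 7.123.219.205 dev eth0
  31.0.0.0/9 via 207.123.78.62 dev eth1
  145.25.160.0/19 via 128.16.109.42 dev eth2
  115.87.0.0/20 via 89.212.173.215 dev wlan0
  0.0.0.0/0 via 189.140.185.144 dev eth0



Longest prefix match for 48.177.198.165:
  /20 175.151.16.0: no
  /9 31.0.0.0: no
  /19 145.25.160.0: no
  /20 115.87.0.0: no
  /0 0.0.0.0: MATCH
Selected: next-hop 189.140.185.144 via eth0 (matched /0)


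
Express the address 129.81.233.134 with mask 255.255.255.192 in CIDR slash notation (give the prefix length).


Binary: 11111111.11111111.11111111.11000000
Count leading 1s
Prefix: /26


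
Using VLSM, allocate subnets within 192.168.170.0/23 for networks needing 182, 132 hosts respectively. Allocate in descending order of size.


182 hosts -> /24 (254 usable): 192.168.170.0/24
132 hosts -> /24 (254 usable): 192.168.171.0/24
Allocation: 192.168.170.0/24 (182 hosts, 254 usable); 192.168.171.0/24 (132 hosts, 254 usable)


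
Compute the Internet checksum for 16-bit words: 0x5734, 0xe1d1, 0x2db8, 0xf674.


Sum all words (with carry folding):
+ 0x5734 = 0x5734
+ 0xe1d1 = 0x3906
+ 0x2db8 = 0x66be
+ 0xf674 = 0x5d33
One's complement: ~0x5d33
Checksum = 0xa2cc


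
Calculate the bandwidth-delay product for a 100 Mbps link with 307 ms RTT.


BDP = bandwidth * RTT
= 100 Mbps * 307 ms
= 100 * 1e6 * 307 / 1000 bits
= 30700000 bits
= 3837500 bytes
= 3747.5586 KB
BDP = 30700000 bits (3837500 bytes)


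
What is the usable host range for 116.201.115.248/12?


Network: 116.192.0.0
Broadcast: 116.207.255.255
First usable = network + 1
Last usable = broadcast - 1
Range: 116.192.0.1 to 116.207.255.254


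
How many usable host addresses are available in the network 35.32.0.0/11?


Host bits = 32 - 11 = 21
Total addresses = 2^21 = 2097152
Usable = total - 2 (network and broadcast)
Usable hosts: 2097150


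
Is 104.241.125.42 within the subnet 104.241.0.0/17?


Subnet network: 104.241.0.0
Test IP AND mask: 104.241.0.0
Yes, 104.241.125.42 is in 104.241.0.0/17


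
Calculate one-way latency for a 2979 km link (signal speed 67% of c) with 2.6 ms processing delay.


Speed = 0.67 * 3e5 km/s = 201000 km/s
Propagation delay = 2979 / 201000 = 0.0148 s = 14.8209 ms
Processing delay = 2.6 ms
Total one-way latency = 17.4209 ms


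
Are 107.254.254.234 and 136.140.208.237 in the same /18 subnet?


Mask: 255.255.192.0
107.254.254.234 AND mask = 107.254.192.0
136.140.208.237 AND mask = 136.140.192.0
No, different subnets (107.254.192.0 vs 136.140.192.0)


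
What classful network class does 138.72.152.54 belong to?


First octet: 138
Binary: 10001010
10xxxxxx -> Class B (128-191)
Class B, default mask 255.255.0.0 (/16)


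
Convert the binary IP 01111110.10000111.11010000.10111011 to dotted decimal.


01111110 = 126
10000111 = 135
11010000 = 208
10111011 = 187
IP: 126.135.208.187


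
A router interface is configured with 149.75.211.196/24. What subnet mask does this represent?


/24 means 24 network bits, 8 host bits
Binary: 11111111111111111111111100000000
Mask: 255.255.255.0


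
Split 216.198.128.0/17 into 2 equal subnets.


New prefix = 17 + 1 = 18
Each subnet has 16384 addresses
  216.198.128.0/18
  216.198.192.0/18
Subnets: 216.198.128.0/18, 216.198.192.0/18


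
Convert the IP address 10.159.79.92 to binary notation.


10 = 00001010
159 = 10011111
79 = 01001111
92 = 01011100
Binary: 00001010.10011111.01001111.01011100


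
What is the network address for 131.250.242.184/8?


IP:   10000011.11111010.11110010.10111000
Mask: 11111111.00000000.00000000.00000000
AND operation:
Net:  10000011.00000000.00000000.00000000
Network: 131.0.0.0/8


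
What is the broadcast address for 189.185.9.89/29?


Network: 189.185.9.88/29
Host bits = 3
Set all host bits to 1:
Broadcast: 189.185.9.95


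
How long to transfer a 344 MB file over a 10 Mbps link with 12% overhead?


Effective throughput = 10 * (1 - 12/100) = 8.8 Mbps
File size in Mb = 344 * 8 = 2752 Mb
Time = 2752 / 8.8
Time = 312.7273 seconds


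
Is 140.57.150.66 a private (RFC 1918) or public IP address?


RFC 1918 private ranges:
  10.0.0.0/8 (10.0.0.0 - 10.255.255.255)
  172.16.0.0/12 (172.16.0.0 - 172.31.255.255)
  192.168.0.0/16 (192.168.0.0 - 192.168.255.255)
Public (not in any RFC 1918 range)


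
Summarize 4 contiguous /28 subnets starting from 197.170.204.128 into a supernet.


Original prefix: /28
Number of subnets: 4 = 2^2
New prefix = 28 - 2 = 26
Supernet: 197.170.204.128/26


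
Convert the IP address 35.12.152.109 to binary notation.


35 = 00100011
12 = 00001100
152 = 10011000
109 = 01101101
Binary: 00100011.00001100.10011000.01101101


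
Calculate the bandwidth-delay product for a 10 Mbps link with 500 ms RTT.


BDP = bandwidth * RTT
= 10 Mbps * 500 ms
= 10 * 1e6 * 500 / 1000 bits
= 5000000 bits
= 625000 bytes
= 610.3516 KB
BDP = 5000000 bits (625000 bytes)


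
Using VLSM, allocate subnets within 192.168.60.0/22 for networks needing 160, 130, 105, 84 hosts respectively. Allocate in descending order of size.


160 hosts -> /24 (254 usable): 192.168.60.0/24
130 hosts -> /24 (254 usable): 192.168.61.0/24
105 hosts -> /25 (126 usable): 192.168.62.0/25
84 hosts -> /25 (126 usable): 192.168.62.128/25
Allocation: 192.168.60.0/24 (160 hosts, 254 usable); 192.168.61.0/24 (130 hosts, 254 usable); 192.168.62.0/25 (105 hosts, 126 usable); 192.168.62.128/25 (84 hosts, 126 usable)


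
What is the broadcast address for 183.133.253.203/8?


Network: 183.0.0.0/8
Host bits = 24
Set all host bits to 1:
Broadcast: 183.255.255.255


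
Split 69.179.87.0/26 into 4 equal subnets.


New prefix = 26 + 2 = 28
Each subnet has 16 addresses
  69.179.87.0/28
  69.179.87.16/28
  69.179.87.32/28
  69.179.87.48/28
Subnets: 69.179.87.0/28, 69.179.87.16/28, 69.179.87.32/28, 69.179.87.48/28


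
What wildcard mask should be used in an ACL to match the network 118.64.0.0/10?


Subnet mask: 255.192.0.0
Wildcard = 255.255.255.255 - subnet mask
255 - 255 = 0
255 - 192 = 63
255 - 0 = 255
255 - 0 = 255
Wildcard: 0.63.255.255


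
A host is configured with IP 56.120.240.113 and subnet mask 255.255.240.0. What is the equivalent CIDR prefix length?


Binary: 11111111.11111111.11110000.00000000
Count leading 1s
Prefix: /20


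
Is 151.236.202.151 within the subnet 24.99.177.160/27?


Subnet network: 24.99.177.160
Test IP AND mask: 151.236.202.128
No, 151.236.202.151 is not in 24.99.177.160/27


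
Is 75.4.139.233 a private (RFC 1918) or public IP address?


RFC 1918 private ranges:
  10.0.0.0/8 (10.0.0.0 - 10.255.255.255)
  172.16.0.0/12 (172.16.0.0 - 172.31.255.255)
  192.168.0.0/16 (192.168.0.0 - 192.168.255.255)
Public (not in any RFC 1918 range)


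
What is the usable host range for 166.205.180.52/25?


Network: 166.205.180.0
Broadcast: 166.205.180.127
First usable = network + 1
Last usable = broadcast - 1
Range: 166.205.180.1 to 166.205.180.126


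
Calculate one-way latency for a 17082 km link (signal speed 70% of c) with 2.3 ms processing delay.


Speed = 0.7 * 3e5 km/s = 210000 km/s
Propagation delay = 17082 / 210000 = 0.0813 s = 81.3429 ms
Processing delay = 2.3 ms
Total one-way latency = 83.6429 ms


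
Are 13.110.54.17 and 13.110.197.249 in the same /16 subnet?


Mask: 255.255.0.0
13.110.54.17 AND mask = 13.110.0.0
13.110.197.249 AND mask = 13.110.0.0
Yes, same subnet (13.110.0.0)


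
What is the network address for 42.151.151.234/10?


IP:   00101010.10010111.10010111.11101010
Mask: 11111111.11000000.00000000.00000000
AND operation:
Net:  00101010.10000000.00000000.00000000
Network: 42.128.0.0/10


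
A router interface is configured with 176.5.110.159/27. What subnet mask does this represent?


/27 means 27 network bits, 5 host bits
Binary: 11111111111111111111111111100000
Mask: 255.255.255.224


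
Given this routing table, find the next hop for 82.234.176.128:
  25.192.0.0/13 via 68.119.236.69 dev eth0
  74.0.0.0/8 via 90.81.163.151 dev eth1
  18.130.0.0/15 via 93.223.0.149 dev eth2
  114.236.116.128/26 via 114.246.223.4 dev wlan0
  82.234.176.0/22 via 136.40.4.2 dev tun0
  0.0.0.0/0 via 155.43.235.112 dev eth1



Longest prefix match for 82.234.176.128:
  /13 25.192.0.0: no
  /8 74.0.0.0: no
  /15 18.130.0.0: no
  /26 114.236.116.128: no
  /22 82.234.176.0: MATCH
  /0 0.0.0.0: MATCH
Selected: next-hop 136.40.4.2 via tun0 (matched /22)


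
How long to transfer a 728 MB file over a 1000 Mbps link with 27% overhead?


Effective throughput = 1000 * (1 - 27/100) = 730 Mbps
File size in Mb = 728 * 8 = 5824 Mb
Time = 5824 / 730
Time = 7.9781 seconds


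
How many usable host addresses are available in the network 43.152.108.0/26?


Host bits = 32 - 26 = 6
Total addresses = 2^6 = 64
Usable = total - 2 (network and broadcast)
Usable hosts: 62


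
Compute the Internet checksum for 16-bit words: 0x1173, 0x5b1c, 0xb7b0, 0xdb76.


Sum all words (with carry folding):
+ 0x1173 = 0x1173
+ 0x5b1c = 0x6c8f
+ 0xb7b0 = 0x2440
+ 0xdb76 = 0xffb6
One's complement: ~0xffb6
Checksum = 0x0049


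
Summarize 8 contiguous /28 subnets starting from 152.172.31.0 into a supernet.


Original prefix: /28
Number of subnets: 8 = 2^3
New prefix = 28 - 3 = 25
Supernet: 152.172.31.0/25


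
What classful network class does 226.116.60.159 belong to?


First octet: 226
Binary: 11100010
1110xxxx -> Class D (224-239)
Class D (multicast), default mask N/A


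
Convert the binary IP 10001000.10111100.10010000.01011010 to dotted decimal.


10001000 = 136
10111100 = 188
10010000 = 144
01011010 = 90
IP: 136.188.144.90


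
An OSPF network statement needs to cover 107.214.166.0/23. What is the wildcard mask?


Subnet mask: 255.255.254.0
Wildcard = 255.255.255.255 - subnet mask
255 - 255 = 0
255 - 255 = 0
255 - 254 = 1
255 - 0 = 255
Wildcard: 0.0.1.255


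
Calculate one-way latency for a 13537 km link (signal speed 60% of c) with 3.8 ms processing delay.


Speed = 0.6 * 3e5 km/s = 180000 km/s
Propagation delay = 13537 / 180000 = 0.0752 s = 75.2056 ms
Processing delay = 3.8 ms
Total one-way latency = 79.0056 ms


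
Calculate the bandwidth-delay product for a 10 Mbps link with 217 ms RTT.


BDP = bandwidth * RTT
= 10 Mbps * 217 ms
= 10 * 1e6 * 217 / 1000 bits
= 2170000 bits
= 271250 bytes
= 264.8926 KB
BDP = 2170000 bits (271250 bytes)


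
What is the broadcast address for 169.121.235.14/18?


Network: 169.121.192.0/18
Host bits = 14
Set all host bits to 1:
Broadcast: 169.121.255.255


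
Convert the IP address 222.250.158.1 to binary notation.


222 = 11011110
250 = 11111010
158 = 10011110
1 = 00000001
Binary: 11011110.11111010.10011110.00000001


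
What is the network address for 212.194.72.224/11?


IP:   11010100.11000010.01001000.11100000
Mask: 11111111.11100000.00000000.00000000
AND operation:
Net:  11010100.11000000.00000000.00000000
Network: 212.192.0.0/11


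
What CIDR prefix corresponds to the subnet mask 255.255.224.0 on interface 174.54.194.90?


Binary: 11111111.11111111.11100000.00000000
Count leading 1s
Prefix: /19


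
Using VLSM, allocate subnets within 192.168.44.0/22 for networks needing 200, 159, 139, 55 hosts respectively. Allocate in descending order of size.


200 hosts -> /24 (254 usable): 192.168.44.0/24
159 hosts -> /24 (254 usable): 192.168.45.0/24
139 hosts -> /24 (254 usable): 192.168.46.0/24
55 hosts -> /26 (62 usable): 192.168.47.0/26
Allocation: 192.168.44.0/24 (200 hosts, 254 usable); 192.168.45.0/24 (159 hosts, 254 usable); 192.168.46.0/24 (139 hosts, 254 usable); 192.168.47.0/26 (55 hosts, 62 usable)


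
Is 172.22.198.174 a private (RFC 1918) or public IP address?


RFC 1918 private ranges:
  10.0.0.0/8 (10.0.0.0 - 10.255.255.255)
  172.16.0.0/12 (172.16.0.0 - 172.31.255.255)
  192.168.0.0/16 (192.168.0.0 - 192.168.255.255)
Private (in 172.16.0.0/12)


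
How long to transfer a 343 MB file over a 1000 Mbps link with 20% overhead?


Effective throughput = 1000 * (1 - 20/100) = 800 Mbps
File size in Mb = 343 * 8 = 2744 Mb
Time = 2744 / 800
Time = 3.43 seconds


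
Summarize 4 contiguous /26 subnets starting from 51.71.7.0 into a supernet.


Original prefix: /26
Number of subnets: 4 = 2^2
New prefix = 26 - 2 = 24
Supernet: 51.71.7.0/24


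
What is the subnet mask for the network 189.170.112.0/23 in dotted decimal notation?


/23 means 23 network bits, 9 host bits
Binary: 11111111111111111111111000000000
Mask: 255.255.254.0


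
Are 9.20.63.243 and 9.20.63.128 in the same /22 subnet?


Mask: 255.255.252.0
9.20.63.243 AND mask = 9.20.60.0
9.20.63.128 AND mask = 9.20.60.0
Yes, same subnet (9.20.60.0)


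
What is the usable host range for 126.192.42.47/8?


Network: 126.0.0.0
Broadcast: 126.255.255.255
First usable = network + 1
Last usable = broadcast - 1
Range: 126.0.0.1 to 126.255.255.254


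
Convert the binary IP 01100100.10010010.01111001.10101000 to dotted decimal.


01100100 = 100
10010010 = 146
01111001 = 121
10101000 = 168
IP: 100.146.121.168


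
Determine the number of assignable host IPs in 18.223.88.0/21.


Host bits = 32 - 21 = 11
Total addresses = 2^11 = 2048
Usable = total - 2 (network and broadcast)
Usable hosts: 2046


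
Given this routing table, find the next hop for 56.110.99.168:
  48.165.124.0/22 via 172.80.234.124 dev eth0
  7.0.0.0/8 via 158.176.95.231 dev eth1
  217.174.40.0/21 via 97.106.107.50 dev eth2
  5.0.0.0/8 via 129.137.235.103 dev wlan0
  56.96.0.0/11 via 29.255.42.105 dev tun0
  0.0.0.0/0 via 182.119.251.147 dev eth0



Longest prefix match for 56.110.99.168:
  /22 48.165.124.0: no
  /8 7.0.0.0: no
  /21 217.174.40.0: no
  /8 5.0.0.0: no
  /11 56.96.0.0: MATCH
  /0 0.0.0.0: MATCH
Selected: next-hop 29.255.42.105 via tun0 (matched /11)


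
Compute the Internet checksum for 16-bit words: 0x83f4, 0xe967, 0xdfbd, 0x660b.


Sum all words (with carry folding):
+ 0x83f4 = 0x83f4
+ 0xe967 = 0x6d5c
+ 0xdfbd = 0x4d1a
+ 0x660b = 0xb325
One's complement: ~0xb325
Checksum = 0x4cda


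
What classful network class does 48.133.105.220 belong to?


First octet: 48
Binary: 00110000
0xxxxxxx -> Class A (1-126)
Class A, default mask 255.0.0.0 (/8)


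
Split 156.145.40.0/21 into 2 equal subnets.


New prefix = 21 + 1 = 22
Each subnet has 1024 addresses
  156.145.40.0/22
  156.145.44.0/22
Subnets: 156.145.40.0/22, 156.145.44.0/22


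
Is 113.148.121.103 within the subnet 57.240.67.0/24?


Subnet network: 57.240.67.0
Test IP AND mask: 113.148.121.0
No, 113.148.121.103 is not in 57.240.67.0/24


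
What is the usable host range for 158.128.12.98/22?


Network: 158.128.12.0
Broadcast: 158.128.15.255
First usable = network + 1
Last usable = broadcast - 1
Range: 158.128.12.1 to 158.128.15.254


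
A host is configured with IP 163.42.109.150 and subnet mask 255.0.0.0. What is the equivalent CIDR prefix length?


Binary: 11111111.00000000.00000000.00000000
Count leading 1s
Prefix: /8


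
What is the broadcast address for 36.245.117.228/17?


Network: 36.245.0.0/17
Host bits = 15
Set all host bits to 1:
Broadcast: 36.245.127.255


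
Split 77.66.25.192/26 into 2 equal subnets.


New prefix = 26 + 1 = 27
Each subnet has 32 addresses
  77.66.25.192/27
  77.66.25.224/27
Subnets: 77.66.25.192/27, 77.66.25.224/27


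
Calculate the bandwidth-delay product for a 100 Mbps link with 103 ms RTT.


BDP = bandwidth * RTT
= 100 Mbps * 103 ms
= 100 * 1e6 * 103 / 1000 bits
= 10300000 bits
= 1287500 bytes
= 1257.3242 KB
BDP = 10300000 bits (1287500 bytes)


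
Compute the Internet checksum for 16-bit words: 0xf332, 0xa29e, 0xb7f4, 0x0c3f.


Sum all words (with carry folding):
+ 0xf332 = 0xf332
+ 0xa29e = 0x95d1
+ 0xb7f4 = 0x4dc6
+ 0x0c3f = 0x5a05
One's complement: ~0x5a05
Checksum = 0xa5fa


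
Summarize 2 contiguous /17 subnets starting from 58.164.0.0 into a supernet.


Original prefix: /17
Number of subnets: 2 = 2^1
New prefix = 17 - 1 = 16
Supernet: 58.164.0.0/16


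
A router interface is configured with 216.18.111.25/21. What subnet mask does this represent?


/21 means 21 network bits, 11 host bits
Binary: 11111111111111111111100000000000
Mask: 255.255.248.0


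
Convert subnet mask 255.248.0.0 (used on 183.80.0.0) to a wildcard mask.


Subnet mask: 255.248.0.0
Wildcard = 255.255.255.255 - subnet mask
255 - 255 = 0
255 - 248 = 7
255 - 0 = 255
255 - 0 = 255
Wildcard: 0.7.255.255


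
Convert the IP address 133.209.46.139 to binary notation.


133 = 10000101
209 = 11010001
46 = 00101110
139 = 10001011
Binary: 10000101.11010001.00101110.10001011


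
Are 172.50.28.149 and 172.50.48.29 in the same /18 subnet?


Mask: 255.255.192.0
172.50.28.149 AND mask = 172.50.0.0
172.50.48.29 AND mask = 172.50.0.0
Yes, same subnet (172.50.0.0)


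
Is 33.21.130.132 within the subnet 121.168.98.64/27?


Subnet network: 121.168.98.64
Test IP AND mask: 33.21.130.128
No, 33.21.130.132 is not in 121.168.98.64/27


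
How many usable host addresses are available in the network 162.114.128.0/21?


Host bits = 32 - 21 = 11
Total addresses = 2^11 = 2048
Usable = total - 2 (network and broadcast)
Usable hosts: 2046


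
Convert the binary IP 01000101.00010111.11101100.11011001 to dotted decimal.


01000101 = 69
00010111 = 23
11101100 = 236
11011001 = 217
IP: 69.23.236.217


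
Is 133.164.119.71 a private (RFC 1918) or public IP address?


RFC 1918 private ranges:
  10.0.0.0/8 (10.0.0.0 - 10.255.255.255)
  172.16.0.0/12 (172.16.0.0 - 172.31.255.255)
  192.168.0.0/16 (192.168.0.0 - 192.168.255.255)
Public (not in any RFC 1918 range)


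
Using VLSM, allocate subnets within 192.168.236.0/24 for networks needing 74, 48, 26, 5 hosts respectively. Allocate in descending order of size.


74 hosts -> /25 (126 usable): 192.168.236.0/25
48 hosts -> /26 (62 usable): 192.168.236.128/26
26 hosts -> /27 (30 usable): 192.168.236.192/27
5 hosts -> /29 (6 usable): 192.168.236.224/29
Allocation: 192.168.236.0/25 (74 hosts, 126 usable); 192.168.236.128/26 (48 hosts, 62 usable); 192.168.236.192/27 (26 hosts, 30 usable); 192.168.236.224/29 (5 hosts, 6 usable)


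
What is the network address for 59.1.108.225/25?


IP:   00111011.00000001.01101100.11100001
Mask: 11111111.11111111.11111111.10000000
AND operation:
Net:  00111011.00000001.01101100.10000000
Network: 59.1.108.128/25


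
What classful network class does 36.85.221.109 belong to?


First octet: 36
Binary: 00100100
0xxxxxxx -> Class A (1-126)
Class A, default mask 255.0.0.0 (/8)


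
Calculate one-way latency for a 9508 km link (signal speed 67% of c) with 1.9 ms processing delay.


Speed = 0.67 * 3e5 km/s = 201000 km/s
Propagation delay = 9508 / 201000 = 0.0473 s = 47.3035 ms
Processing delay = 1.9 ms
Total one-way latency = 49.2035 ms


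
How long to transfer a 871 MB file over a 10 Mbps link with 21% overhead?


Effective throughput = 10 * (1 - 21/100) = 7.9 Mbps
File size in Mb = 871 * 8 = 6968 Mb
Time = 6968 / 7.9
Time = 882.0253 seconds


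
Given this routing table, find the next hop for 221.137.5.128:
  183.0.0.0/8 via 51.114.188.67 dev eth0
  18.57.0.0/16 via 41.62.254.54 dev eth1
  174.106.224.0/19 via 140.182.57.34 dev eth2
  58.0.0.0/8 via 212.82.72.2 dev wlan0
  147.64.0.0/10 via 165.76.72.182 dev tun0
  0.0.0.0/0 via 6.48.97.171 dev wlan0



Longest prefix match for 221.137.5.128:
  /8 183.0.0.0: no
  /16 18.57.0.0: no
  /19 174.106.224.0: no
  /8 58.0.0.0: no
  /10 147.64.0.0: no
  /0 0.0.0.0: MATCH
Selected: next-hop 6.48.97.171 via wlan0 (matched /0)


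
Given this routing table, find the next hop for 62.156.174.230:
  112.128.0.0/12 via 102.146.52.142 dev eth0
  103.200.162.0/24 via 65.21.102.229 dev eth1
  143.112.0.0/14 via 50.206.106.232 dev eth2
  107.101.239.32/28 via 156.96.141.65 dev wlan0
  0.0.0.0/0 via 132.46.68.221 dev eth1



Longest prefix match for 62.156.174.230:
  /12 112.128.0.0: no
  /24 103.200.162.0: no
  /14 143.112.0.0: no
  /28 107.101.239.32: no
  /0 0.0.0.0: MATCH
Selected: next-hop 132.46.68.221 via eth1 (matched /0)


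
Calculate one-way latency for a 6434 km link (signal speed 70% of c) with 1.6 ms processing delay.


Speed = 0.7 * 3e5 km/s = 210000 km/s
Propagation delay = 6434 / 210000 = 0.0306 s = 30.6381 ms
Processing delay = 1.6 ms
Total one-way latency = 32.2381 ms


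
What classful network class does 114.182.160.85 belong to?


First octet: 114
Binary: 01110010
0xxxxxxx -> Class A (1-126)
Class A, default mask 255.0.0.0 (/8)


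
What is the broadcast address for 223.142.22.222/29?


Network: 223.142.22.216/29
Host bits = 3
Set all host bits to 1:
Broadcast: 223.142.22.223


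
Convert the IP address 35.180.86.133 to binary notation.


35 = 00100011
180 = 10110100
86 = 01010110
133 = 10000101
Binary: 00100011.10110100.01010110.10000101


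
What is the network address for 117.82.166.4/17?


IP:   01110101.01010010.10100110.00000100
Mask: 11111111.11111111.10000000.00000000
AND operation:
Net:  01110101.01010010.10000000.00000000
Network: 117.82.128.0/17


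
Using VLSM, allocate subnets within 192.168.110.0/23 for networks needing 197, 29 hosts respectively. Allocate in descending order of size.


197 hosts -> /24 (254 usable): 192.168.110.0/24
29 hosts -> /27 (30 usable): 192.168.111.0/27
Allocation: 192.168.110.0/24 (197 hosts, 254 usable); 192.168.111.0/27 (29 hosts, 30 usable)


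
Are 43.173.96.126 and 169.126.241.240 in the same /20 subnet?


Mask: 255.255.240.0
43.173.96.126 AND mask = 43.173.96.0
169.126.241.240 AND mask = 169.126.240.0
No, different subnets (43.173.96.0 vs 169.126.240.0)


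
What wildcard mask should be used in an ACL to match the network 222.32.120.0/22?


Subnet mask: 255.255.252.0
Wildcard = 255.255.255.255 - subnet mask
255 - 255 = 0
255 - 255 = 0
255 - 252 = 3
255 - 0 = 255
Wildcard: 0.0.3.255
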